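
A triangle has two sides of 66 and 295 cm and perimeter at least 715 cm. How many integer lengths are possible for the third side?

Triangle inequality: 229 < x < 361. Perimeter ≥ 715 gives x ≥ 715 − 66 − 295 = 354.
So 354 ≤ x < 361; integers 354 through 360: 7 values.

7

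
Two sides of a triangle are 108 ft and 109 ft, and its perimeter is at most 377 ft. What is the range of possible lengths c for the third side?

Triangle inequality alone gives 1 < c < 217.
The perimeter condition gives c ≤ 377 − 108 − 109 = 160.
Intersecting the two: 1 < c ≤ 160.

1 < c ≤ 160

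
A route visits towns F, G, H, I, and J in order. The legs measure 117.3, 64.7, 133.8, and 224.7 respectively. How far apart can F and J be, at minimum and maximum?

0 ≤ FJ ≤ 540.5

The maximum is all hops collinear in one direction: 117.3 + 64.7 + 133.8 + 224.7 = 540.5.
The longest hop is 224.7; the others sum to 315.8. Since 224.7 ≤ 315.8, the path can fold back on itself completely, so the minimum distance is 0.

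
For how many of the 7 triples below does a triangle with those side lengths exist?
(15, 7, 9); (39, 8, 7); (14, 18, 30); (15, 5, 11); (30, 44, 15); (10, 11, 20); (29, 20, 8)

5

(7,9,15): 7+9 > 15 → valid
(7,8,39): 7+8 ≤ 39 → not valid
(14,18,30): 14+18 > 30 → valid
(5,11,15): 5+11 > 15 → valid
(15,30,44): 15+30 > 44 → valid
(10,11,20): 10+11 > 20 → valid
(8,20,29): 8+20 ≤ 29 → not valid
5 of the 7 triples form a triangle.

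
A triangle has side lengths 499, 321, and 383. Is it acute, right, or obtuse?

acute

Compare the square of the longest side to the sum of squares of the other two: 321² + 383² = 249730 > 249001 = 499².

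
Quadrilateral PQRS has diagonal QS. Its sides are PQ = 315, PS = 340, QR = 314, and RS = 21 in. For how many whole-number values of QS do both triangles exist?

From triangle PQS: 25 < QS < 655.
From triangle RQS: 293 < QS < 335.
Intersection: 293 < QS < 335, so integers 294 through 334: 41 values.

41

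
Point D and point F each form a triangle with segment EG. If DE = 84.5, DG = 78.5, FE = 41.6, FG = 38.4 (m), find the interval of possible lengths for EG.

From triangle DEG: |84.5 − 78.5| < EG < 84.5 + 78.5, i.e. 6.0 < EG < 163.0.
From triangle FEG: 3.2 < EG < 80.0.
Both must hold, so EG lies in the intersection.

6.0 < EG < 80.0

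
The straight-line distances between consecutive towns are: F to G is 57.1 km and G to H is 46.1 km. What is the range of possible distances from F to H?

11.0 ≤ FH ≤ 103.2 km

By the triangle inequality, |57.1 − 46.1| ≤ FH ≤ 57.1 + 46.1.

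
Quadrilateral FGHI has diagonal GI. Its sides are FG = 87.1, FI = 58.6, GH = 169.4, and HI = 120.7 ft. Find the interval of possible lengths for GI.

48.7 < GI < 145.7

From triangle FGI: |87.1 − 58.6| < GI < 87.1 + 58.6, i.e. 28.5 < GI < 145.7.
From triangle HGI: 48.7 < GI < 290.1.
Both must hold, so GI lies in the intersection.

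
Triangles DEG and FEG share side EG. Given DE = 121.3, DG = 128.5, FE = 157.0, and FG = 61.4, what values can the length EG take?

From triangle DEG: |121.3 − 128.5| < EG < 121.3 + 128.5, i.e. 7.2 < EG < 249.8.
From triangle FEG: 95.6 < EG < 218.4.
Both must hold, so EG lies in the intersection.

95.6 < EG < 218.4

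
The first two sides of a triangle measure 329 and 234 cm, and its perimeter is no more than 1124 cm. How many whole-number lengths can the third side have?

466

Triangle inequality: 95 < x < 563. Perimeter ≤ 1124 gives x ≤ 1124 − 329 − 234 = 561.
So 95 < x ≤ 561; integers 96 through 561: 466 values.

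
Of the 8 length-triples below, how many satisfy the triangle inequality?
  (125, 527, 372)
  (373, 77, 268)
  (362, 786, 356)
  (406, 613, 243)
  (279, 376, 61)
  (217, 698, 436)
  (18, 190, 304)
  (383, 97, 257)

(125,372,527): 125+372 ≤ 527 → not valid
(77,268,373): 77+268 ≤ 373 → not valid
(356,362,786): 356+362 ≤ 786 → not valid
(243,406,613): 243+406 > 613 → valid
(61,279,376): 61+279 ≤ 376 → not valid
(217,436,698): 217+436 ≤ 698 → not valid
(18,190,304): 18+190 ≤ 304 → not valid
(97,257,383): 97+257 ≤ 383 → not valid
1 of the 8 triples forms a triangle.

1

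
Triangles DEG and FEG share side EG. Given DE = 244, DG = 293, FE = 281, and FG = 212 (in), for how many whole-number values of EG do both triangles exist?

423

From triangle DEG: 49 < EG < 537.
From triangle FEG: 69 < EG < 493.
Intersection: 69 < EG < 493, so integers 70 through 492: 423 values.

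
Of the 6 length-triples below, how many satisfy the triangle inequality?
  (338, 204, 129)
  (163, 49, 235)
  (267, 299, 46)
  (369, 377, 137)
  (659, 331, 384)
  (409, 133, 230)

3

(129,204,338): 129+204 ≤ 338 → not valid
(49,163,235): 49+163 ≤ 235 → not valid
(46,267,299): 46+267 > 299 → valid
(137,369,377): 137+369 > 377 → valid
(331,384,659): 331+384 > 659 → valid
(133,230,409): 133+230 ≤ 409 → not valid
3 of the 6 triples form a triangle.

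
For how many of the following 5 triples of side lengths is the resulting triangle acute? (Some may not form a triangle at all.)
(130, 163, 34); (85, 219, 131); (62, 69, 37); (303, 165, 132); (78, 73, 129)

1

(130,163,34): 34²+130² = 18056 < 26569 = 163² → obtuse
(85,219,131): 85+131 ≤ 219, not a triangle
(62,69,37): 37²+62² = 5213 > 4761 = 69² → acute
(303,165,132): 132+165 ≤ 303, not a triangle
(78,73,129): 73²+78² = 11413 < 16641 = 129² → obtuse
1 of the 5 is acute.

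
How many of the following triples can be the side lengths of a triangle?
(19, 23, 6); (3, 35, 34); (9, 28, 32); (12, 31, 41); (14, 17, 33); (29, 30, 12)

5

(6,19,23): 6+19 > 23 → valid
(3,34,35): 3+34 > 35 → valid
(9,28,32): 9+28 > 32 → valid
(12,31,41): 12+31 > 41 → valid
(14,17,33): 14+17 ≤ 33 → not valid
(12,29,30): 12+29 > 30 → valid
5 of the 6 triples form a triangle.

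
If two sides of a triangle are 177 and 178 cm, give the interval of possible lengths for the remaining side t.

1 < t < 355

By the triangle inequality, t must be less than 177 + 178 = 355 and greater than |177 − 178| = 1.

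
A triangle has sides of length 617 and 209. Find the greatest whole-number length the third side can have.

The third side must be strictly less than 617 + 209 = 826.
The largest integer below 826 is 825.

825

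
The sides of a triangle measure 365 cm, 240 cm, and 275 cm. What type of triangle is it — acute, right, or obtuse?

right

Compare the square of the longest side to the sum of squares of the other two: 240² + 275² = 133225 = 365².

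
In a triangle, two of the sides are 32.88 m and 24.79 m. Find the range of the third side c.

By the triangle inequality, c must be less than 32.88 + 24.79 = 57.67 and greater than |32.88 − 24.79| = 8.09.

8.09 < c < 57.67 (m)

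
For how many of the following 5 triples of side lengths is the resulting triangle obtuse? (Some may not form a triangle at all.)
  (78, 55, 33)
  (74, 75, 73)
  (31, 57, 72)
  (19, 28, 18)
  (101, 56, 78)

4

(78,55,33): 33²+55² = 4114 < 6084 = 78² → obtuse
(74,75,73): 73²+74² = 10805 > 5625 = 75² → acute
(31,57,72): 31²+57² = 4210 < 5184 = 72² → obtuse
(19,28,18): 18²+19² = 685 < 784 = 28² → obtuse
(101,56,78): 56²+78² = 9220 < 10201 = 101² → obtuse
4 of the 5 are obtuse.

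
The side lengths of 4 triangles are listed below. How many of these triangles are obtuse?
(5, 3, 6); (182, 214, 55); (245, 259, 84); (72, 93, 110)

2

(5,3,6): 3²+5² = 34 < 36 = 6² → obtuse
(182,214,55): 55²+182² = 36149 < 45796 = 214² → obtuse
(245,259,84): 84²+245² = 67081 = 259² → right
(72,93,110): 72²+93² = 13833 > 12100 = 110² → acute
2 of the 4 are obtuse.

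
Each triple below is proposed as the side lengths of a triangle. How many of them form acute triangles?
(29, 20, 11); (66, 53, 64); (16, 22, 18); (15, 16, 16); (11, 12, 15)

4

(29,20,11): 11²+20² = 521 < 841 = 29² → obtuse
(66,53,64): 53²+64² = 6905 > 4356 = 66² → acute
(16,22,18): 16²+18² = 580 > 484 = 22² → acute
(15,16,16): 15²+16² = 481 > 256 = 16² → acute
(11,12,15): 11²+12² = 265 > 225 = 15² → acute
4 of the 5 are acute.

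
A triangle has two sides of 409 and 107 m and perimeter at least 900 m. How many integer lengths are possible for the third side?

132

Triangle inequality: 302 < x < 516. Perimeter ≥ 900 gives x ≥ 900 − 409 − 107 = 384.
So 384 ≤ x < 516; integers 384 through 515: 132 values.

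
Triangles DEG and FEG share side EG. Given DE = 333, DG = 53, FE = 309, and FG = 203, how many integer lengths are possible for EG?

From triangle DEG: 280 < EG < 386.
From triangle FEG: 106 < EG < 512.
Intersection: 280 < EG < 386, so integers 281 through 385: 105 values.

105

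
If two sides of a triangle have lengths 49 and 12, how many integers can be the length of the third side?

The third side lies in the open interval (37, 61).
Integers from 38 to 60 inclusive: 60 − 38 + 1 = 23.

23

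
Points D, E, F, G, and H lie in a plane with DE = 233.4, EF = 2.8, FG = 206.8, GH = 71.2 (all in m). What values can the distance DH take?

The maximum is all hops collinear in one direction: 233.4 + 2.8 + 206.8 + 71.2 = 514.2.
The longest hop is 233.4; the others sum to 280.8. Since 233.4 ≤ 280.8, the path can fold back on itself completely, so the minimum distance is 0.

0 ≤ DH ≤ 514.2 m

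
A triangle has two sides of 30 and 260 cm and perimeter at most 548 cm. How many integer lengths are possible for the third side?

Triangle inequality: 230 < x < 290. Perimeter ≤ 548 gives x ≤ 548 − 30 − 260 = 258.
So 230 < x ≤ 258; integers 231 through 258: 28 values.

28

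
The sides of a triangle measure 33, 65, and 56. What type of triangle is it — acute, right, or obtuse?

right

Compare the square of the longest side to the sum of squares of the other two: 33² + 56² = 4225 = 65².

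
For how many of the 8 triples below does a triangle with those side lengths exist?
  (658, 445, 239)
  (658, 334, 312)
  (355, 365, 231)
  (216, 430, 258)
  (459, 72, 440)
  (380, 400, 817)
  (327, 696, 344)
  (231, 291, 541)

(239,445,658): 239+445 > 658 → valid
(312,334,658): 312+334 ≤ 658 → not valid
(231,355,365): 231+355 > 365 → valid
(216,258,430): 216+258 > 430 → valid
(72,440,459): 72+440 > 459 → valid
(380,400,817): 380+400 ≤ 817 → not valid
(327,344,696): 327+344 ≤ 696 → not valid
(231,291,541): 231+291 ≤ 541 → not valid
4 of the 8 triples form a triangle.

4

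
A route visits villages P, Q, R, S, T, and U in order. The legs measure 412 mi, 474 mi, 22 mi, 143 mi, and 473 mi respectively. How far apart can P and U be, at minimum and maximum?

The maximum is all hops collinear in one direction: 412 + 474 + 22 + 143 + 473 = 1524.
The longest hop is 474; the others sum to 1050. Since 474 ≤ 1050, the path can fold back on itself completely, so the minimum distance is 0.

0 ≤ PU ≤ 1524 mi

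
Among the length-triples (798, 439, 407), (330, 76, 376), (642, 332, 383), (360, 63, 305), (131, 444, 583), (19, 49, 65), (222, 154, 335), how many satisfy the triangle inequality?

(407,439,798): 407+439 > 798 → valid
(76,330,376): 76+330 > 376 → valid
(332,383,642): 332+383 > 642 → valid
(63,305,360): 63+305 > 360 → valid
(131,444,583): 131+444 ≤ 583 → not valid
(19,49,65): 19+49 > 65 → valid
(154,222,335): 154+222 > 335 → valid
6 of the 7 triples form a triangle.

6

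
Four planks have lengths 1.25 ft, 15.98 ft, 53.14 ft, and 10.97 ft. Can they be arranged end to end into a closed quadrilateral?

For a quadrilateral, each side must be shorter than the sum of the others.
Here the longest side is 53.14, but the remaining 3 sides sum to only 28.20.

No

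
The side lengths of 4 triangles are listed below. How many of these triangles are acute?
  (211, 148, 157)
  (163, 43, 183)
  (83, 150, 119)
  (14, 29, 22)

(211,148,157): 148²+157² = 46553 > 44521 = 211² → acute
(163,43,183): 43²+163² = 28418 < 33489 = 183² → obtuse
(83,150,119): 83²+119² = 21050 < 22500 = 150² → obtuse
(14,29,22): 14²+22² = 680 < 841 = 29² → obtuse
1 of the 4 is acute.

1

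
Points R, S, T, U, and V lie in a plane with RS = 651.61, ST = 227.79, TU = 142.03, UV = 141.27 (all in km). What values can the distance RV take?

The maximum is all hops collinear in one direction: 651.61 + 227.79 + 142.03 + 141.27 = 1162.70.
The longest hop is 651.61; the others sum to 511.09. Folding the others back against it leaves at least 651.61 − 511.09 = 140.52.

140.52 ≤ RV ≤ 1162.70 km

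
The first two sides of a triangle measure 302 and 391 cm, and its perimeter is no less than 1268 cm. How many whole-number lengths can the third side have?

Triangle inequality: 89 < x < 693. Perimeter ≥ 1268 gives x ≥ 1268 − 302 − 391 = 575.
So 575 ≤ x < 693; integers 575 through 692: 118 values.

118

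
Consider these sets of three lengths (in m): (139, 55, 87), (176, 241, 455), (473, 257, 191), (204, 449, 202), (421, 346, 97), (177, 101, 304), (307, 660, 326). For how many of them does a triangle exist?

(55,87,139): 55+87 > 139 → valid
(176,241,455): 176+241 ≤ 455 → not valid
(191,257,473): 191+257 ≤ 473 → not valid
(202,204,449): 202+204 ≤ 449 → not valid
(97,346,421): 97+346 > 421 → valid
(101,177,304): 101+177 ≤ 304 → not valid
(307,326,660): 307+326 ≤ 660 → not valid
2 of the 7 triples form a triangle.

2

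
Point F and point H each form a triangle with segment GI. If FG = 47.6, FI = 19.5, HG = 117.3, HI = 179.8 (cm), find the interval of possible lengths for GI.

From triangle FGI: |47.6 − 19.5| < GI < 47.6 + 19.5, i.e. 28.1 < GI < 67.1.
From triangle HGI: 62.5 < GI < 297.1.
Both must hold, so GI lies in the intersection.

62.5 < GI < 67.1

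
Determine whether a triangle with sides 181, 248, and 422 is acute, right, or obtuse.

obtuse

Compare the square of the longest side to the sum of squares of the other two: 181² + 248² = 94265 < 178084 = 422².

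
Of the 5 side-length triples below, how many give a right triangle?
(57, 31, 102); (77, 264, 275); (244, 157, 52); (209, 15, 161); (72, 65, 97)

(57,31,102): 31+57 ≤ 102, not a triangle
(77,264,275): 77²+264² = 75625 = 275² → right
(244,157,52): 52+157 ≤ 244, not a triangle
(209,15,161): 15+161 ≤ 209, not a triangle
(72,65,97): 65²+72² = 9409 = 97² → right
2 of the 5 are right.

2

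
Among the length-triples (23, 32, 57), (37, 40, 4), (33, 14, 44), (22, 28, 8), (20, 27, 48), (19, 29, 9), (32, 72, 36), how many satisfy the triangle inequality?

3

(23,32,57): 23+32 ≤ 57 → not valid
(4,37,40): 4+37 > 40 → valid
(14,33,44): 14+33 > 44 → valid
(8,22,28): 8+22 > 28 → valid
(20,27,48): 20+27 ≤ 48 → not valid
(9,19,29): 9+19 ≤ 29 → not valid
(32,36,72): 32+36 ≤ 72 → not valid
3 of the 7 triples form a triangle.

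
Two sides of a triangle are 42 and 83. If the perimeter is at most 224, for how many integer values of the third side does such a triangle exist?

58

Triangle inequality: 41 < x < 125. Perimeter ≤ 224 gives x ≤ 224 − 42 − 83 = 99.
So 41 < x ≤ 99; integers 42 through 99: 58 values.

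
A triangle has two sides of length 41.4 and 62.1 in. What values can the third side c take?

20.7 < c < 103.5

By the triangle inequality, c must be less than 41.4 + 62.1 = 103.5 and greater than |41.4 − 62.1| = 20.7.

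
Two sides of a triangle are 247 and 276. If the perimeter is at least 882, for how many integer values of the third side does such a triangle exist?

Triangle inequality: 29 < x < 523. Perimeter ≥ 882 gives x ≥ 882 − 247 − 276 = 359.
So 359 ≤ x < 523; integers 359 through 522: 164 values.

164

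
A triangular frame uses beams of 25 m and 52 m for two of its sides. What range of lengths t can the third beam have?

By the triangle inequality, t must be less than 25 + 52 = 77 and greater than |25 − 52| = 27.

27 < t < 77 (m)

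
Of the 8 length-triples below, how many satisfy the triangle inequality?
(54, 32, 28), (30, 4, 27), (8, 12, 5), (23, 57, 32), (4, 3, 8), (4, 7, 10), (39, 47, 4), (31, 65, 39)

(28,32,54): 28+32 > 54 → valid
(4,27,30): 4+27 > 30 → valid
(5,8,12): 5+8 > 12 → valid
(23,32,57): 23+32 ≤ 57 → not valid
(3,4,8): 3+4 ≤ 8 → not valid
(4,7,10): 4+7 > 10 → valid
(4,39,47): 4+39 ≤ 47 → not valid
(31,39,65): 31+39 > 65 → valid
5 of the 8 triples form a triangle.

5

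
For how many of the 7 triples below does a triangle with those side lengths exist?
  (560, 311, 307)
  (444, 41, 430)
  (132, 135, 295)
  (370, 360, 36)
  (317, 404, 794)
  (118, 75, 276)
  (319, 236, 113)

4

(307,311,560): 307+311 > 560 → valid
(41,430,444): 41+430 > 444 → valid
(132,135,295): 132+135 ≤ 295 → not valid
(36,360,370): 36+360 > 370 → valid
(317,404,794): 317+404 ≤ 794 → not valid
(75,118,276): 75+118 ≤ 276 → not valid
(113,236,319): 113+236 > 319 → valid
4 of the 7 triples form a triangle.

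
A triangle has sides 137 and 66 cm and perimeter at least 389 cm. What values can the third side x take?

Triangle inequality alone gives 71 < x < 203.
The perimeter condition gives x ≥ 389 − 137 − 66 = 186.
Intersecting the two: 186 ≤ x < 203.

186 ≤ x < 203 cm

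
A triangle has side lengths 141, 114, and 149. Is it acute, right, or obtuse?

Compare the square of the longest side to the sum of squares of the other two: 114² + 141² = 32877 > 22201 = 149².

acute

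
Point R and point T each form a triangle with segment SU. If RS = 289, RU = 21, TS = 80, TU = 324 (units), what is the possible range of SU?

268 < SU < 310

From triangle RSU: |289 − 21| < SU < 289 + 21, i.e. 268 < SU < 310.
From triangle TSU: 244 < SU < 404.
Both must hold, so SU lies in the intersection.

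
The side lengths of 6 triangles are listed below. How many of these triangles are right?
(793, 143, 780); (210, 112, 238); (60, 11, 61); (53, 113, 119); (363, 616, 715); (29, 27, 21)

(793,143,780): 143²+780² = 628849 = 793² → right
(210,112,238): 112²+210² = 56644 = 238² → right
(60,11,61): 11²+60² = 3721 = 61² → right
(53,113,119): 53²+113² = 15578 > 14161 = 119² → acute
(363,616,715): 363²+616² = 511225 = 715² → right
(29,27,21): 21²+27² = 1170 > 841 = 29² → acute
4 of the 6 are right.

4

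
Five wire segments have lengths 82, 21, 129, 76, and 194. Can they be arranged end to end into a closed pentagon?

A pentagon exists iff every side is shorter than the sum of the others — equivalently, the longest side is less than the sum of the rest.
Longest side 194 < 308 (sum of the remaining 4), so yes.

Yes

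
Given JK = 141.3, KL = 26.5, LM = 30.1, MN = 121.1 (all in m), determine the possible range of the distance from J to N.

The maximum is all hops collinear in one direction: 141.3 + 26.5 + 30.1 + 121.1 = 319.0.
The longest hop is 141.3; the others sum to 177.7. Since 141.3 ≤ 177.7, the path can fold back on itself completely, so the minimum distance is 0.

0 ≤ JN ≤ 319.0 m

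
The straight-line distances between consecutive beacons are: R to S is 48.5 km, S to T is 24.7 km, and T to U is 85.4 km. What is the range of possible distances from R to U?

12.2 ≤ RU ≤ 158.6 km

The maximum is all hops collinear in one direction: 48.5 + 24.7 + 85.4 = 158.6.
The longest hop is 85.4; the others sum to 73.2. Folding the others back against it leaves at least 85.4 − 73.2 = 12.2.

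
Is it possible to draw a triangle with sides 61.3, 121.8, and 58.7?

No

The longest side is 121.8, but the other two sum to only 120.0.
120.0 < 121.8, so the triangle inequality fails.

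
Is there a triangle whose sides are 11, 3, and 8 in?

No

The two shorter sides sum to 11, exactly equal to the longest side 11.
That gives only a degenerate (flat) triangle — the inequality must be strict.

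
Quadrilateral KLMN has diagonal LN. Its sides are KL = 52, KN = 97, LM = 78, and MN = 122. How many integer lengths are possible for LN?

From triangle KLN: 45 < LN < 149.
From triangle MLN: 44 < LN < 200.
Intersection: 45 < LN < 149, so integers 46 through 148: 103 values.

103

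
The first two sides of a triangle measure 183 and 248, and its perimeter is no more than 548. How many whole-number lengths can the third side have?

Triangle inequality: 65 < x < 431. Perimeter ≤ 548 gives x ≤ 548 − 183 − 248 = 117.
So 65 < x ≤ 117; integers 66 through 117: 52 values.

52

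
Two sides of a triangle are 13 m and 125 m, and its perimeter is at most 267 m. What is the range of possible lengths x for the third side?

Triangle inequality alone gives 112 < x < 138.
The perimeter condition gives x ≤ 267 − 13 − 125 = 129.
Intersecting the two: 112 < x ≤ 129.

112 < x ≤ 129 m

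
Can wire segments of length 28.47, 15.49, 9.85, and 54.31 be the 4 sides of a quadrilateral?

No

For a quadrilateral, each side must be shorter than the sum of the others.
Here the longest side is 54.31, but the remaining 3 sides sum to only 53.81.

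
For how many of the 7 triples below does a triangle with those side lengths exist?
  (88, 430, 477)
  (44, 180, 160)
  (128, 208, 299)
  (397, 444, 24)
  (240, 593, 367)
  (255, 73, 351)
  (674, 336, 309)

(88,430,477): 88+430 > 477 → valid
(44,160,180): 44+160 > 180 → valid
(128,208,299): 128+208 > 299 → valid
(24,397,444): 24+397 ≤ 444 → not valid
(240,367,593): 240+367 > 593 → valid
(73,255,351): 73+255 ≤ 351 → not valid
(309,336,674): 309+336 ≤ 674 → not valid
4 of the 7 triples form a triangle.

4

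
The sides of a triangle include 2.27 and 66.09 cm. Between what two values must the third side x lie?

63.82 < x < 68.36 (cm)

By the triangle inequality, x must be less than 2.27 + 66.09 = 68.36 and greater than |2.27 − 66.09| = 63.82.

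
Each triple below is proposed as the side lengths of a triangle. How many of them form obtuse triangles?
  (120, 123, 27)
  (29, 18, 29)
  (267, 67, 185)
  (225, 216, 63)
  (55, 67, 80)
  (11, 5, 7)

1

(120,123,27): 27²+120² = 15129 = 123² → right
(29,18,29): 18²+29² = 1165 > 841 = 29² → acute
(267,67,185): 67+185 ≤ 267, not a triangle
(225,216,63): 63²+216² = 50625 = 225² → right
(55,67,80): 55²+67² = 7514 > 6400 = 80² → acute
(11,5,7): 5²+7² = 74 < 121 = 11² → obtuse
1 of the 6 is obtuse.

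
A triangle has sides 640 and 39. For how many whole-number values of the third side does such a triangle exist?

77

The third side lies in the open interval (601, 679).
Integers from 602 to 678 inclusive: 678 − 602 + 1 = 77.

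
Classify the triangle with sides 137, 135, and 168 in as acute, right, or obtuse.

acute

Compare the square of the longest side to the sum of squares of the other two: 135² + 137² = 36994 > 28224 = 168².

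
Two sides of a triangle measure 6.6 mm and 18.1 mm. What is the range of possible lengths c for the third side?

By the triangle inequality, c must be less than 6.6 + 18.1 = 24.7 and greater than |6.6 − 18.1| = 11.5.

11.5 < c < 24.7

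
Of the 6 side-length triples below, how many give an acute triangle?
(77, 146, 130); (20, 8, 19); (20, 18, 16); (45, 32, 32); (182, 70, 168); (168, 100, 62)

4

(77,146,130): 77²+130² = 22829 > 21316 = 146² → acute
(20,8,19): 8²+19² = 425 > 400 = 20² → acute
(20,18,16): 16²+18² = 580 > 400 = 20² → acute
(45,32,32): 32²+32² = 2048 > 2025 = 45² → acute
(182,70,168): 70²+168² = 33124 = 182² → right
(168,100,62): 62+100 ≤ 168, not a triangle
4 of the 6 are acute.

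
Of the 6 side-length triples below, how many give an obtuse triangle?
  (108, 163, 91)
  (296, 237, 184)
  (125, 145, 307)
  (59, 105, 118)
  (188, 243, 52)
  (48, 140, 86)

1

(108,163,91): 91²+108² = 19945 < 26569 = 163² → obtuse
(296,237,184): 184²+237² = 90025 > 87616 = 296² → acute
(125,145,307): 125+145 ≤ 307, not a triangle
(59,105,118): 59²+105² = 14506 > 13924 = 118² → acute
(188,243,52): 52+188 ≤ 243, not a triangle
(48,140,86): 48+86 ≤ 140, not a triangle
1 of the 6 is obtuse.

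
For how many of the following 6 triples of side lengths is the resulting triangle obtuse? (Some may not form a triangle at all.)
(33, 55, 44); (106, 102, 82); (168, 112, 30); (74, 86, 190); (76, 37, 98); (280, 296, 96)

1

(33,55,44): 33²+44² = 3025 = 55² → right
(106,102,82): 82²+102² = 17128 > 11236 = 106² → acute
(168,112,30): 30+112 ≤ 168, not a triangle
(74,86,190): 74+86 ≤ 190, not a triangle
(76,37,98): 37²+76² = 7145 < 9604 = 98² → obtuse
(280,296,96): 96²+280² = 87616 = 296² → right
1 of the 6 is obtuse.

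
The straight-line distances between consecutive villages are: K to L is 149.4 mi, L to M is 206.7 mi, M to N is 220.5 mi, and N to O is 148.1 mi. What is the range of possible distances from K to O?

The maximum is all hops collinear in one direction: 149.4 + 206.7 + 220.5 + 148.1 = 724.7.
The longest hop is 220.5; the others sum to 504.2. Since 220.5 ≤ 504.2, the path can fold back on itself completely, so the minimum distance is 0.

0 ≤ KO ≤ 724.7 mi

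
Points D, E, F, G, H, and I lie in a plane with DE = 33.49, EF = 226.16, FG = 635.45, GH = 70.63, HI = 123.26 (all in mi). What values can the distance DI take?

The maximum is all hops collinear in one direction: 33.49 + 226.16 + 635.45 + 70.63 + 123.26 = 1088.99.
The longest hop is 635.45; the others sum to 453.54. Folding the others back against it leaves at least 635.45 − 453.54 = 181.91.

181.91 ≤ DI ≤ 1088.99 mi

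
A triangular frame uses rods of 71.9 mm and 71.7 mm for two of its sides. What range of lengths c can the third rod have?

By the triangle inequality, c must be less than 71.9 + 71.7 = 143.6 and greater than |71.9 − 71.7| = 0.2.

0.2 < c < 143.6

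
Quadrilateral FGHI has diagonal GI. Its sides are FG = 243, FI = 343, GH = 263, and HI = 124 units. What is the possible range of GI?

139 < GI < 387

From triangle FGI: |243 − 343| < GI < 243 + 343, i.e. 100 < GI < 586.
From triangle HGI: 139 < GI < 387.
Both must hold, so GI lies in the intersection.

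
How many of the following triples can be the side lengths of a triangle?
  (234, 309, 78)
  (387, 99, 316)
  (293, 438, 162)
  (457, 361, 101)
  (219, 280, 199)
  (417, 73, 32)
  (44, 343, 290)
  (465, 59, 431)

6

(78,234,309): 78+234 > 309 → valid
(99,316,387): 99+316 > 387 → valid
(162,293,438): 162+293 > 438 → valid
(101,361,457): 101+361 > 457 → valid
(199,219,280): 199+219 > 280 → valid
(32,73,417): 32+73 ≤ 417 → not valid
(44,290,343): 44+290 ≤ 343 → not valid
(59,431,465): 59+431 > 465 → valid
6 of the 8 triples form a triangle.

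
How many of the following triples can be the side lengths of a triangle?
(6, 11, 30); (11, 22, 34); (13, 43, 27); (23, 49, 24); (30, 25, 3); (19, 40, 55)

1

(6,11,30): 6+11 ≤ 30 → not valid
(11,22,34): 11+22 ≤ 34 → not valid
(13,27,43): 13+27 ≤ 43 → not valid
(23,24,49): 23+24 ≤ 49 → not valid
(3,25,30): 3+25 ≤ 30 → not valid
(19,40,55): 19+40 > 55 → valid
1 of the 6 triples forms a triangle.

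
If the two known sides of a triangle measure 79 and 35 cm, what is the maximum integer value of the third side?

The third side must be strictly less than 79 + 35 = 114.
The largest integer below 114 is 113.

113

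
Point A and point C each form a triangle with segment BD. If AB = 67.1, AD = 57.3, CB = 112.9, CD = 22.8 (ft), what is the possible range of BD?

From triangle ABD: |67.1 − 57.3| < BD < 67.1 + 57.3, i.e. 9.8 < BD < 124.4.
From triangle CBD: 90.1 < BD < 135.7.
Both must hold, so BD lies in the intersection.

90.1 < BD < 124.4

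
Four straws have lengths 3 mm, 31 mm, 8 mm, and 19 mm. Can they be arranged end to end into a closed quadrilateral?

For a quadrilateral, each side must be shorter than the sum of the others.
Here the longest side is 31, but the remaining 3 sides sum to only 30.

No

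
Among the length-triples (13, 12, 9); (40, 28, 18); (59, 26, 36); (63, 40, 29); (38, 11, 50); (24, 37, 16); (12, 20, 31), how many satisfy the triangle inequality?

(9,12,13): 9+12 > 13 → valid
(18,28,40): 18+28 > 40 → valid
(26,36,59): 26+36 > 59 → valid
(29,40,63): 29+40 > 63 → valid
(11,38,50): 11+38 ≤ 50 → not valid
(16,24,37): 16+24 > 37 → valid
(12,20,31): 12+20 > 31 → valid
6 of the 7 triples form a triangle.

6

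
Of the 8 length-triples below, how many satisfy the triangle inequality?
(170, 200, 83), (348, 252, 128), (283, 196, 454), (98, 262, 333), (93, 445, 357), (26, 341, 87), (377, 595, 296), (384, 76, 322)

(83,170,200): 83+170 > 200 → valid
(128,252,348): 128+252 > 348 → valid
(196,283,454): 196+283 > 454 → valid
(98,262,333): 98+262 > 333 → valid
(93,357,445): 93+357 > 445 → valid
(26,87,341): 26+87 ≤ 341 → not valid
(296,377,595): 296+377 > 595 → valid
(76,322,384): 76+322 > 384 → valid
7 of the 8 triples form a triangle.

7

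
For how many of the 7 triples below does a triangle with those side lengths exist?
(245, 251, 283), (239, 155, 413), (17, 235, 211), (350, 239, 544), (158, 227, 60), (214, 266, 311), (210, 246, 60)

4

(245,251,283): 245+251 > 283 → valid
(155,239,413): 155+239 ≤ 413 → not valid
(17,211,235): 17+211 ≤ 235 → not valid
(239,350,544): 239+350 > 544 → valid
(60,158,227): 60+158 ≤ 227 → not valid
(214,266,311): 214+266 > 311 → valid
(60,210,246): 60+210 > 246 → valid
4 of the 7 triples form a triangle.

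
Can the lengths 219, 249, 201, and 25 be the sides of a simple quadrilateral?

A quadrilateral exists iff every side is shorter than the sum of the others — equivalently, the longest side is less than the sum of the rest.
Longest side 249 < 445 (sum of the remaining 3), so yes.

Yes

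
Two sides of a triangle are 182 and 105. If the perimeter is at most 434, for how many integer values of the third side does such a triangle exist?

Triangle inequality: 77 < x < 287. Perimeter ≤ 434 gives x ≤ 434 − 182 − 105 = 147.
So 77 < x ≤ 147; integers 78 through 147: 70 values.

70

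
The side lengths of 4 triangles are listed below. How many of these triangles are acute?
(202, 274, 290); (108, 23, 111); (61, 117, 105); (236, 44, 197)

(202,274,290): 202²+274² = 115880 > 84100 = 290² → acute
(108,23,111): 23²+108² = 12193 < 12321 = 111² → obtuse
(61,117,105): 61²+105² = 14746 > 13689 = 117² → acute
(236,44,197): 44²+197² = 40745 < 55696 = 236² → obtuse
2 of the 4 are acute.

2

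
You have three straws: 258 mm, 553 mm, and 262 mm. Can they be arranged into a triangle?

The longest side is 553, but the other two sum to only 520.
520 < 553, so the triangle inequality fails.

No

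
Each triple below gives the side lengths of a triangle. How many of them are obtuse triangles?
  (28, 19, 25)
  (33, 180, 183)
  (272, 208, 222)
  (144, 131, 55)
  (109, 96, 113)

1

(28,19,25): 19²+25² = 986 > 784 = 28² → acute
(33,180,183): 33²+180² = 33489 = 183² → right
(272,208,222): 208²+222² = 92548 > 73984 = 272² → acute
(144,131,55): 55²+131² = 20186 < 20736 = 144² → obtuse
(109,96,113): 96²+109² = 21097 > 12769 = 113² → acute
1 of the 5 is obtuse.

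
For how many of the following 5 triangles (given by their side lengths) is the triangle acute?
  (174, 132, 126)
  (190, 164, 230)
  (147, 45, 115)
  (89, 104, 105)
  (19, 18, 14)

4

(174,132,126): 126²+132² = 33300 > 30276 = 174² → acute
(190,164,230): 164²+190² = 62996 > 52900 = 230² → acute
(147,45,115): 45²+115² = 15250 < 21609 = 147² → obtuse
(89,104,105): 89²+104² = 18737 > 11025 = 105² → acute
(19,18,14): 14²+18² = 520 > 361 = 19² → acute
4 of the 5 are acute.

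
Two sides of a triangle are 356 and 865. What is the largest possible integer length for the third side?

The third side must be strictly less than 356 + 865 = 1221.
The largest integer below 1221 is 1220.

1220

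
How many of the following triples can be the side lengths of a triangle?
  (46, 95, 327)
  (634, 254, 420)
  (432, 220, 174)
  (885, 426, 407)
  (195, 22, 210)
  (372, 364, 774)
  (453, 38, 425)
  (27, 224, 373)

(46,95,327): 46+95 ≤ 327 → not valid
(254,420,634): 254+420 > 634 → valid
(174,220,432): 174+220 ≤ 432 → not valid
(407,426,885): 407+426 ≤ 885 → not valid
(22,195,210): 22+195 > 210 → valid
(364,372,774): 364+372 ≤ 774 → not valid
(38,425,453): 38+425 > 453 → valid
(27,224,373): 27+224 ≤ 373 → not valid
3 of the 8 triples form a triangle.

3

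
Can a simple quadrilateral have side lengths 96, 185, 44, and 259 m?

Yes

A quadrilateral exists iff every side is shorter than the sum of the others — equivalently, the longest side is less than the sum of the rest.
Longest side 259 < 325 (sum of the remaining 3), so yes.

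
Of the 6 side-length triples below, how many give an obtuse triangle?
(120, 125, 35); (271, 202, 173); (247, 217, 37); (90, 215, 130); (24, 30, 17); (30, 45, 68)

(120,125,35): 35²+120² = 15625 = 125² → right
(271,202,173): 173²+202² = 70733 < 73441 = 271² → obtuse
(247,217,37): 37²+217² = 48458 < 61009 = 247² → obtuse
(90,215,130): 90²+130² = 25000 < 46225 = 215² → obtuse
(24,30,17): 17²+24² = 865 < 900 = 30² → obtuse
(30,45,68): 30²+45² = 2925 < 4624 = 68² → obtuse
5 of the 6 are obtuse.

5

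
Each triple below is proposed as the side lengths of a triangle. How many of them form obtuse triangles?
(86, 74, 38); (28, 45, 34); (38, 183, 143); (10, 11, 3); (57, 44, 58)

3

(86,74,38): 38²+74² = 6920 < 7396 = 86² → obtuse
(28,45,34): 28²+34² = 1940 < 2025 = 45² → obtuse
(38,183,143): 38+143 ≤ 183, not a triangle
(10,11,3): 3²+10² = 109 < 121 = 11² → obtuse
(57,44,58): 44²+57² = 5185 > 3364 = 58² → acute
3 of the 5 are obtuse.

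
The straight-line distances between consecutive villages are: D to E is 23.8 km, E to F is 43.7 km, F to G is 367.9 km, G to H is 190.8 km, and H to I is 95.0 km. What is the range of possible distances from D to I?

The maximum is all hops collinear in one direction: 23.8 + 43.7 + 367.9 + 190.8 + 95.0 = 721.2.
The longest hop is 367.9; the others sum to 353.3. Folding the others back against it leaves at least 367.9 − 353.3 = 14.6.

14.6 ≤ DI ≤ 721.2 km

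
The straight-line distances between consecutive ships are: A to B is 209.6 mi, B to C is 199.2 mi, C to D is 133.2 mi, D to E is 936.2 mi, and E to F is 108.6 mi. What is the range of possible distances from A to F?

The maximum is all hops collinear in one direction: 209.6 + 199.2 + 133.2 + 936.2 + 108.6 = 1586.8.
The longest hop is 936.2; the others sum to 650.6. Folding the others back against it leaves at least 936.2 − 650.6 = 285.6.

285.6 ≤ AF ≤ 1586.8 mi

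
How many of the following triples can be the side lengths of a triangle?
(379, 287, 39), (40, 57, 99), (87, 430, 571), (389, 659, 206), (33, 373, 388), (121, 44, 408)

(39,287,379): 39+287 ≤ 379 → not valid
(40,57,99): 40+57 ≤ 99 → not valid
(87,430,571): 87+430 ≤ 571 → not valid
(206,389,659): 206+389 ≤ 659 → not valid
(33,373,388): 33+373 > 388 → valid
(44,121,408): 44+121 ≤ 408 → not valid
1 of the 6 triples forms a triangle.

1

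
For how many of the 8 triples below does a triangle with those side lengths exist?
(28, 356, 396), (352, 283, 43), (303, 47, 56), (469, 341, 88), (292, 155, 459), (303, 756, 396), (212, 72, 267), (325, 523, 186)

1

(28,356,396): 28+356 ≤ 396 → not valid
(43,283,352): 43+283 ≤ 352 → not valid
(47,56,303): 47+56 ≤ 303 → not valid
(88,341,469): 88+341 ≤ 469 → not valid
(155,292,459): 155+292 ≤ 459 → not valid
(303,396,756): 303+396 ≤ 756 → not valid
(72,212,267): 72+212 > 267 → valid
(186,325,523): 186+325 ≤ 523 → not valid
1 of the 8 triples forms a triangle.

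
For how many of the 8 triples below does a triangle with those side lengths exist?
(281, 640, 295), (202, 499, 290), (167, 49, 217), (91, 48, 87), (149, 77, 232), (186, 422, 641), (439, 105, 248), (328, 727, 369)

1

(281,295,640): 281+295 ≤ 640 → not valid
(202,290,499): 202+290 ≤ 499 → not valid
(49,167,217): 49+167 ≤ 217 → not valid
(48,87,91): 48+87 > 91 → valid
(77,149,232): 77+149 ≤ 232 → not valid
(186,422,641): 186+422 ≤ 641 → not valid
(105,248,439): 105+248 ≤ 439 → not valid
(328,369,727): 328+369 ≤ 727 → not valid
1 of the 8 triples forms a triangle.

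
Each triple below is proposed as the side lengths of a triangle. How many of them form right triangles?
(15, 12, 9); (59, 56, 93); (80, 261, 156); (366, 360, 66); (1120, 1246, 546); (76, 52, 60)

(15,12,9): 9²+12² = 225 = 15² → right
(59,56,93): 56²+59² = 6617 < 8649 = 93² → obtuse
(80,261,156): 80+156 ≤ 261, not a triangle
(366,360,66): 66²+360² = 133956 = 366² → right
(1120,1246,546): 546²+1120² = 1552516 = 1246² → right
(76,52,60): 52²+60² = 6304 > 5776 = 76² → acute
3 of the 6 are right.

3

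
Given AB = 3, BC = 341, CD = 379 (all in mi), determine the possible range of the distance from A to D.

The maximum is all hops collinear in one direction: 3 + 341 + 379 = 723.
The longest hop is 379; the others sum to 344. Folding the others back against it leaves at least 379 − 344 = 35.

35 ≤ AD ≤ 723 mi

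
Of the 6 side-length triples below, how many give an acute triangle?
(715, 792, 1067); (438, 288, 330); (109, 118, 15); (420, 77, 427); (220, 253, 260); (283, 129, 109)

1

(715,792,1067): 715²+792² = 1138489 = 1067² → right
(438,288,330): 288²+330² = 191844 = 438² → right
(109,118,15): 15²+109² = 12106 < 13924 = 118² → obtuse
(420,77,427): 77²+420² = 182329 = 427² → right
(220,253,260): 220²+253² = 112409 > 67600 = 260² → acute
(283,129,109): 109+129 ≤ 283, not a triangle
1 of the 6 is acute.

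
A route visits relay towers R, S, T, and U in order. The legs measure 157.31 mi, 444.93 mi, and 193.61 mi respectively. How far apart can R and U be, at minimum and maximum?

94.01 ≤ RU ≤ 795.85 mi

The maximum is all hops collinear in one direction: 157.31 + 444.93 + 193.61 = 795.85.
The longest hop is 444.93; the others sum to 350.92. Folding the others back against it leaves at least 444.93 − 350.92 = 94.01.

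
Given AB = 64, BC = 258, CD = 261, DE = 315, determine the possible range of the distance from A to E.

The maximum is all hops collinear in one direction: 64 + 258 + 261 + 315 = 898.
The longest hop is 315; the others sum to 583. Since 315 ≤ 583, the path can fold back on itself completely, so the minimum distance is 0.

0 ≤ AE ≤ 898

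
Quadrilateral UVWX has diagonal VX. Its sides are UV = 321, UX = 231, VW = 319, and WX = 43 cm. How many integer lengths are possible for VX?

85

From triangle UVX: 90 < VX < 552.
From triangle WVX: 276 < VX < 362.
Intersection: 276 < VX < 362, so integers 277 through 361: 85 values.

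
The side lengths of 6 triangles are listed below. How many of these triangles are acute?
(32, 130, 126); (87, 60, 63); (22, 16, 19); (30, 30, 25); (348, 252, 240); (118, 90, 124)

(32,130,126): 32²+126² = 16900 = 130² → right
(87,60,63): 60²+63² = 7569 = 87² → right
(22,16,19): 16²+19² = 617 > 484 = 22² → acute
(30,30,25): 25²+30² = 1525 > 900 = 30² → acute
(348,252,240): 240²+252² = 121104 = 348² → right
(118,90,124): 90²+118² = 22024 > 15376 = 124² → acute
3 of the 6 are acute.

3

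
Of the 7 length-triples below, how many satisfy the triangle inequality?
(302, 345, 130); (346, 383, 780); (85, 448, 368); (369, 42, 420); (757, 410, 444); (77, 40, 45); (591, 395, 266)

(130,302,345): 130+302 > 345 → valid
(346,383,780): 346+383 ≤ 780 → not valid
(85,368,448): 85+368 > 448 → valid
(42,369,420): 42+369 ≤ 420 → not valid
(410,444,757): 410+444 > 757 → valid
(40,45,77): 40+45 > 77 → valid
(266,395,591): 266+395 > 591 → valid
5 of the 7 triples form a triangle.

5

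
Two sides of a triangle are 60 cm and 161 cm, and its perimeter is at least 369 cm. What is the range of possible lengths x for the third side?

148 ≤ x < 221 cm

Triangle inequality alone gives 101 < x < 221.
The perimeter condition gives x ≥ 369 − 60 − 161 = 148.
Intersecting the two: 148 ≤ x < 221.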